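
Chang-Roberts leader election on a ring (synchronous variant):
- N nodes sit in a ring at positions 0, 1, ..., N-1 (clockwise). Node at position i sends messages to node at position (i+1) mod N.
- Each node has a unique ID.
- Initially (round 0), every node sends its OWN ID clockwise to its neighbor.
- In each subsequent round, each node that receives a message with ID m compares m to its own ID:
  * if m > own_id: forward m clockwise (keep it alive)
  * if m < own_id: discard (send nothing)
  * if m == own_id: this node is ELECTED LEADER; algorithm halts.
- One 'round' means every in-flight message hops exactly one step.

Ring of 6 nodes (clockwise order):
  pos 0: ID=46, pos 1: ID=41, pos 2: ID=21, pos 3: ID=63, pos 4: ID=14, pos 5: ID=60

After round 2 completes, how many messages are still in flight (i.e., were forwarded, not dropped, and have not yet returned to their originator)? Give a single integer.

Round 1: pos1(id41) recv 46: fwd; pos2(id21) recv 41: fwd; pos3(id63) recv 21: drop; pos4(id14) recv 63: fwd; pos5(id60) recv 14: drop; pos0(id46) recv 60: fwd
Round 2: pos2(id21) recv 46: fwd; pos3(id63) recv 41: drop; pos5(id60) recv 63: fwd; pos1(id41) recv 60: fwd
After round 2: 3 messages still in flight

Answer: 3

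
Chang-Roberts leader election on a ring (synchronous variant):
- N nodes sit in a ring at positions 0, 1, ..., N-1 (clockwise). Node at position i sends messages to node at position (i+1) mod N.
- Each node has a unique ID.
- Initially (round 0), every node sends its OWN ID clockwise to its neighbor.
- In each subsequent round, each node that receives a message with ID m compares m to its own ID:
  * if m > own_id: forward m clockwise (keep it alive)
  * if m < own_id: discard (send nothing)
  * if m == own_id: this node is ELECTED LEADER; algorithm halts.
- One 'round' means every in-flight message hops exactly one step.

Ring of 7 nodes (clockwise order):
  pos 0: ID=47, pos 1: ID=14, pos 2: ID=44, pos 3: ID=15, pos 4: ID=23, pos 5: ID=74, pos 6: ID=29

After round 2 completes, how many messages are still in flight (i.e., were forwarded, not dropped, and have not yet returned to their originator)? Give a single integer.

Answer: 3

Derivation:
Round 1: pos1(id14) recv 47: fwd; pos2(id44) recv 14: drop; pos3(id15) recv 44: fwd; pos4(id23) recv 15: drop; pos5(id74) recv 23: drop; pos6(id29) recv 74: fwd; pos0(id47) recv 29: drop
Round 2: pos2(id44) recv 47: fwd; pos4(id23) recv 44: fwd; pos0(id47) recv 74: fwd
After round 2: 3 messages still in flight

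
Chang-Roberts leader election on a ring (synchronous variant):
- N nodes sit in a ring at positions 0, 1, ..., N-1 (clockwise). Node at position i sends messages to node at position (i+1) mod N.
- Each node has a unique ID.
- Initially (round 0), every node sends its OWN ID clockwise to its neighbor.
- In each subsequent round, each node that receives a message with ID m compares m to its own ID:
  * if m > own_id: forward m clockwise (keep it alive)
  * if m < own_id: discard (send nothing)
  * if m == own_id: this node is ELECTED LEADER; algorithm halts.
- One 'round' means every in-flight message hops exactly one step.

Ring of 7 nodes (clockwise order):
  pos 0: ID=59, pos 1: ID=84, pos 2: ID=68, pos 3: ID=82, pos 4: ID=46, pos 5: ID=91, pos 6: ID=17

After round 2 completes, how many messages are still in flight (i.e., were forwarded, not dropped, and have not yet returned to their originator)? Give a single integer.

Round 1: pos1(id84) recv 59: drop; pos2(id68) recv 84: fwd; pos3(id82) recv 68: drop; pos4(id46) recv 82: fwd; pos5(id91) recv 46: drop; pos6(id17) recv 91: fwd; pos0(id59) recv 17: drop
Round 2: pos3(id82) recv 84: fwd; pos5(id91) recv 82: drop; pos0(id59) recv 91: fwd
After round 2: 2 messages still in flight

Answer: 2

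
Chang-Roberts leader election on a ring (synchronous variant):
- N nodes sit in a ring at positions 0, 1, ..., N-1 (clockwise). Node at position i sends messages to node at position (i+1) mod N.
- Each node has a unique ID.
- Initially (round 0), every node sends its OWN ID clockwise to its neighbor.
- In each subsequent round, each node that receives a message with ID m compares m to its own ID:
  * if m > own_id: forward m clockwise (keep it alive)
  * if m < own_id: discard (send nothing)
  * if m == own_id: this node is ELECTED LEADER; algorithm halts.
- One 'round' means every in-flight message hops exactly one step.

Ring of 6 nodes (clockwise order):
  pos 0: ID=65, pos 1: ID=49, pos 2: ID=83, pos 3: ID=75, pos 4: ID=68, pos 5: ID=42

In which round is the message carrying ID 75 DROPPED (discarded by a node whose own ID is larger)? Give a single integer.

Round 1: pos1(id49) recv 65: fwd; pos2(id83) recv 49: drop; pos3(id75) recv 83: fwd; pos4(id68) recv 75: fwd; pos5(id42) recv 68: fwd; pos0(id65) recv 42: drop
Round 2: pos2(id83) recv 65: drop; pos4(id68) recv 83: fwd; pos5(id42) recv 75: fwd; pos0(id65) recv 68: fwd
Round 3: pos5(id42) recv 83: fwd; pos0(id65) recv 75: fwd; pos1(id49) recv 68: fwd
Round 4: pos0(id65) recv 83: fwd; pos1(id49) recv 75: fwd; pos2(id83) recv 68: drop
Round 5: pos1(id49) recv 83: fwd; pos2(id83) recv 75: drop
Round 6: pos2(id83) recv 83: ELECTED
Message ID 75 originates at pos 3; dropped at pos 2 in round 5

Answer: 5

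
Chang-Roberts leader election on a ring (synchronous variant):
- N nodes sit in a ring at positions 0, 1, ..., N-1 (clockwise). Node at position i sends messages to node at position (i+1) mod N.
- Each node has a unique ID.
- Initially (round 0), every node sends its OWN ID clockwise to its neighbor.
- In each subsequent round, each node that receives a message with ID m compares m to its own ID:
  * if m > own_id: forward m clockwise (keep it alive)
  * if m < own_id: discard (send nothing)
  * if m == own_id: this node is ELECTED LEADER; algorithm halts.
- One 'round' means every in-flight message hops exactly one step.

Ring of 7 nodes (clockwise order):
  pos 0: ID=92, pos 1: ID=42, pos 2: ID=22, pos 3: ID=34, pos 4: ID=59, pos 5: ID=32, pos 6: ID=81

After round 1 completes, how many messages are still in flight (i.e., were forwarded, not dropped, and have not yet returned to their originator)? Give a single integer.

Answer: 3

Derivation:
Round 1: pos1(id42) recv 92: fwd; pos2(id22) recv 42: fwd; pos3(id34) recv 22: drop; pos4(id59) recv 34: drop; pos5(id32) recv 59: fwd; pos6(id81) recv 32: drop; pos0(id92) recv 81: drop
After round 1: 3 messages still in flight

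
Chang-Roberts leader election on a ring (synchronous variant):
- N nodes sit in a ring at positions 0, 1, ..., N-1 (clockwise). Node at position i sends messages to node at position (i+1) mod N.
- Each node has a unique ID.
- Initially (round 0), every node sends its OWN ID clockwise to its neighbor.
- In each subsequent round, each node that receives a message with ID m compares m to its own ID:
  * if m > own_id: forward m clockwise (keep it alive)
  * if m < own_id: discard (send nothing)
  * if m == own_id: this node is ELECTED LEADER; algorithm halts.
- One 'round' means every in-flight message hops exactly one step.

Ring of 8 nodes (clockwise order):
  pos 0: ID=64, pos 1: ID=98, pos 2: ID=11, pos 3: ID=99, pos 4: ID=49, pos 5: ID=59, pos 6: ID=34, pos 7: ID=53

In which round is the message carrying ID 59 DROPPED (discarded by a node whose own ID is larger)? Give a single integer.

Round 1: pos1(id98) recv 64: drop; pos2(id11) recv 98: fwd; pos3(id99) recv 11: drop; pos4(id49) recv 99: fwd; pos5(id59) recv 49: drop; pos6(id34) recv 59: fwd; pos7(id53) recv 34: drop; pos0(id64) recv 53: drop
Round 2: pos3(id99) recv 98: drop; pos5(id59) recv 99: fwd; pos7(id53) recv 59: fwd
Round 3: pos6(id34) recv 99: fwd; pos0(id64) recv 59: drop
Round 4: pos7(id53) recv 99: fwd
Round 5: pos0(id64) recv 99: fwd
Round 6: pos1(id98) recv 99: fwd
Round 7: pos2(id11) recv 99: fwd
Round 8: pos3(id99) recv 99: ELECTED
Message ID 59 originates at pos 5; dropped at pos 0 in round 3

Answer: 3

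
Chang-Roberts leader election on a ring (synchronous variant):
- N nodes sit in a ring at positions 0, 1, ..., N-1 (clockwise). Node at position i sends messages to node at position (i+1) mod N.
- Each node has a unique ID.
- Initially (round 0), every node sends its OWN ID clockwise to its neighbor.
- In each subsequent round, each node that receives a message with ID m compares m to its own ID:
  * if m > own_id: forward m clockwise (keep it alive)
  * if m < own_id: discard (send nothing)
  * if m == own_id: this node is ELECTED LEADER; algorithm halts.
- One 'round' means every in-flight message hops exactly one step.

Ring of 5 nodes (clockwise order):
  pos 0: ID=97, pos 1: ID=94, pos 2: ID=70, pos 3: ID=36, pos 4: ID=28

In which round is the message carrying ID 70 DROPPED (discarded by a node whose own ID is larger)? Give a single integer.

Round 1: pos1(id94) recv 97: fwd; pos2(id70) recv 94: fwd; pos3(id36) recv 70: fwd; pos4(id28) recv 36: fwd; pos0(id97) recv 28: drop
Round 2: pos2(id70) recv 97: fwd; pos3(id36) recv 94: fwd; pos4(id28) recv 70: fwd; pos0(id97) recv 36: drop
Round 3: pos3(id36) recv 97: fwd; pos4(id28) recv 94: fwd; pos0(id97) recv 70: drop
Round 4: pos4(id28) recv 97: fwd; pos0(id97) recv 94: drop
Round 5: pos0(id97) recv 97: ELECTED
Message ID 70 originates at pos 2; dropped at pos 0 in round 3

Answer: 3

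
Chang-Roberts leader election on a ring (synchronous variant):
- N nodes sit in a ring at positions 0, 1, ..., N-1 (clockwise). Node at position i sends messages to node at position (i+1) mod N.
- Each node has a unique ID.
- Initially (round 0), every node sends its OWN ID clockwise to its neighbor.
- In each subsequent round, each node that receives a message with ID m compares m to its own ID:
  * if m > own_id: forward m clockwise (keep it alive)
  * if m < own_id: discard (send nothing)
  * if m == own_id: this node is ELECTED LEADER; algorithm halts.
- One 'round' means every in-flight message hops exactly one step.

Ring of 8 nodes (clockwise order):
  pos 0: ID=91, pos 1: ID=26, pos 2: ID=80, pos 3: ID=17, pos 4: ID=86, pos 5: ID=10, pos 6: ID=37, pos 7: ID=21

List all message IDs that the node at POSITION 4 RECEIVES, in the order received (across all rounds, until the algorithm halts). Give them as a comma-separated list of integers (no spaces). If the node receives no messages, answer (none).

Round 1: pos1(id26) recv 91: fwd; pos2(id80) recv 26: drop; pos3(id17) recv 80: fwd; pos4(id86) recv 17: drop; pos5(id10) recv 86: fwd; pos6(id37) recv 10: drop; pos7(id21) recv 37: fwd; pos0(id91) recv 21: drop
Round 2: pos2(id80) recv 91: fwd; pos4(id86) recv 80: drop; pos6(id37) recv 86: fwd; pos0(id91) recv 37: drop
Round 3: pos3(id17) recv 91: fwd; pos7(id21) recv 86: fwd
Round 4: pos4(id86) recv 91: fwd; pos0(id91) recv 86: drop
Round 5: pos5(id10) recv 91: fwd
Round 6: pos6(id37) recv 91: fwd
Round 7: pos7(id21) recv 91: fwd
Round 8: pos0(id91) recv 91: ELECTED

Answer: 17,80,91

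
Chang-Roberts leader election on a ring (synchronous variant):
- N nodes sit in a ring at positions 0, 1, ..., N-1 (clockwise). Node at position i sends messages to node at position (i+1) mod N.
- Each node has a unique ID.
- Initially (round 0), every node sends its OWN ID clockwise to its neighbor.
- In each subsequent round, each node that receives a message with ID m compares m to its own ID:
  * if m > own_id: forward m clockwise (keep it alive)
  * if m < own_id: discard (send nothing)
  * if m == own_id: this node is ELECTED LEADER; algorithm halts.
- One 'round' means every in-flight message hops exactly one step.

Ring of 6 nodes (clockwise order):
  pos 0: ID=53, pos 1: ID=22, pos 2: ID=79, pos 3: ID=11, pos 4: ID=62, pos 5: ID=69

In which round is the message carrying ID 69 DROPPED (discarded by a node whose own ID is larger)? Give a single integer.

Round 1: pos1(id22) recv 53: fwd; pos2(id79) recv 22: drop; pos3(id11) recv 79: fwd; pos4(id62) recv 11: drop; pos5(id69) recv 62: drop; pos0(id53) recv 69: fwd
Round 2: pos2(id79) recv 53: drop; pos4(id62) recv 79: fwd; pos1(id22) recv 69: fwd
Round 3: pos5(id69) recv 79: fwd; pos2(id79) recv 69: drop
Round 4: pos0(id53) recv 79: fwd
Round 5: pos1(id22) recv 79: fwd
Round 6: pos2(id79) recv 79: ELECTED
Message ID 69 originates at pos 5; dropped at pos 2 in round 3

Answer: 3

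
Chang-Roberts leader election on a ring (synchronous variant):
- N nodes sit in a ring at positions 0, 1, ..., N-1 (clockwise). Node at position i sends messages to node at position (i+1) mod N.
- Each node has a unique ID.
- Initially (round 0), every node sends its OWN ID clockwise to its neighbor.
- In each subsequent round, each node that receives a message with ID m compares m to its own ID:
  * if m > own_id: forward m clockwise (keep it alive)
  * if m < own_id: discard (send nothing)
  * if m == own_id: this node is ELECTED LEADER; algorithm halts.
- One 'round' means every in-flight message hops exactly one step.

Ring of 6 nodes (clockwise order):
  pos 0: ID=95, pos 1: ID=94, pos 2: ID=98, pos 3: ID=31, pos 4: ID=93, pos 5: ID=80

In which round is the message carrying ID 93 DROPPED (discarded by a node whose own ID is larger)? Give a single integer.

Round 1: pos1(id94) recv 95: fwd; pos2(id98) recv 94: drop; pos3(id31) recv 98: fwd; pos4(id93) recv 31: drop; pos5(id80) recv 93: fwd; pos0(id95) recv 80: drop
Round 2: pos2(id98) recv 95: drop; pos4(id93) recv 98: fwd; pos0(id95) recv 93: drop
Round 3: pos5(id80) recv 98: fwd
Round 4: pos0(id95) recv 98: fwd
Round 5: pos1(id94) recv 98: fwd
Round 6: pos2(id98) recv 98: ELECTED
Message ID 93 originates at pos 4; dropped at pos 0 in round 2

Answer: 2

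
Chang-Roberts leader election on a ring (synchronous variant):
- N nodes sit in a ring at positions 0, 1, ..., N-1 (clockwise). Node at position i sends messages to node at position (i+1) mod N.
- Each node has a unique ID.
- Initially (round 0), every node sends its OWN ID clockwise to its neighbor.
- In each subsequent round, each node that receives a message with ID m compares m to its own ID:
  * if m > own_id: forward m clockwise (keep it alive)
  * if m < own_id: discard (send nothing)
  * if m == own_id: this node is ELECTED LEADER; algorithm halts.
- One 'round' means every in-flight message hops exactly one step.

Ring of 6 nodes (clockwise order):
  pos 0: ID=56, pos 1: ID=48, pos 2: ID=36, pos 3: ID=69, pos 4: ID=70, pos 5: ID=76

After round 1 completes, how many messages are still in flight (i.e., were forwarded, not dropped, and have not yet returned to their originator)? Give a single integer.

Round 1: pos1(id48) recv 56: fwd; pos2(id36) recv 48: fwd; pos3(id69) recv 36: drop; pos4(id70) recv 69: drop; pos5(id76) recv 70: drop; pos0(id56) recv 76: fwd
After round 1: 3 messages still in flight

Answer: 3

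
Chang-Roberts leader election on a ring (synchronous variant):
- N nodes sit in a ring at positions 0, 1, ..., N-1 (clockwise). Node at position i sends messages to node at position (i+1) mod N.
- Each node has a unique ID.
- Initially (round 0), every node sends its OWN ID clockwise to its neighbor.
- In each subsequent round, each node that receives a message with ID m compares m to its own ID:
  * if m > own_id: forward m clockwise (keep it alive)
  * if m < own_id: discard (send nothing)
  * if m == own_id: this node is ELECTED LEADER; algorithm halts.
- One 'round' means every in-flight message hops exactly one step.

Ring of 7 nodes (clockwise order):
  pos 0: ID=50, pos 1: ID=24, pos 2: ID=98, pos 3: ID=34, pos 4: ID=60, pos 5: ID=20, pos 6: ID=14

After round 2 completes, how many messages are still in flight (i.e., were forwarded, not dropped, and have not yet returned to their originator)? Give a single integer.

Answer: 2

Derivation:
Round 1: pos1(id24) recv 50: fwd; pos2(id98) recv 24: drop; pos3(id34) recv 98: fwd; pos4(id60) recv 34: drop; pos5(id20) recv 60: fwd; pos6(id14) recv 20: fwd; pos0(id50) recv 14: drop
Round 2: pos2(id98) recv 50: drop; pos4(id60) recv 98: fwd; pos6(id14) recv 60: fwd; pos0(id50) recv 20: drop
After round 2: 2 messages still in flight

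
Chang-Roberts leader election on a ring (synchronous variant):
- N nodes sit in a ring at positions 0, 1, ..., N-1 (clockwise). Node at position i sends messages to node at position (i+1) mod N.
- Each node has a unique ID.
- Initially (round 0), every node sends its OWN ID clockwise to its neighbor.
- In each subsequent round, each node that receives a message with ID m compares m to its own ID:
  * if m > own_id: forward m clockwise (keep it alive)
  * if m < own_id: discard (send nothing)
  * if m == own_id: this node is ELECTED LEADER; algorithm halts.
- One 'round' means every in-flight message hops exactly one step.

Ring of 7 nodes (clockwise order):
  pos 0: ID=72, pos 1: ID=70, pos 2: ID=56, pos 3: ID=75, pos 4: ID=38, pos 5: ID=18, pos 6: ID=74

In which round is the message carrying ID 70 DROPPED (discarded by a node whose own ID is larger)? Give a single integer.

Answer: 2

Derivation:
Round 1: pos1(id70) recv 72: fwd; pos2(id56) recv 70: fwd; pos3(id75) recv 56: drop; pos4(id38) recv 75: fwd; pos5(id18) recv 38: fwd; pos6(id74) recv 18: drop; pos0(id72) recv 74: fwd
Round 2: pos2(id56) recv 72: fwd; pos3(id75) recv 70: drop; pos5(id18) recv 75: fwd; pos6(id74) recv 38: drop; pos1(id70) recv 74: fwd
Round 3: pos3(id75) recv 72: drop; pos6(id74) recv 75: fwd; pos2(id56) recv 74: fwd
Round 4: pos0(id72) recv 75: fwd; pos3(id75) recv 74: drop
Round 5: pos1(id70) recv 75: fwd
Round 6: pos2(id56) recv 75: fwd
Round 7: pos3(id75) recv 75: ELECTED
Message ID 70 originates at pos 1; dropped at pos 3 in round 2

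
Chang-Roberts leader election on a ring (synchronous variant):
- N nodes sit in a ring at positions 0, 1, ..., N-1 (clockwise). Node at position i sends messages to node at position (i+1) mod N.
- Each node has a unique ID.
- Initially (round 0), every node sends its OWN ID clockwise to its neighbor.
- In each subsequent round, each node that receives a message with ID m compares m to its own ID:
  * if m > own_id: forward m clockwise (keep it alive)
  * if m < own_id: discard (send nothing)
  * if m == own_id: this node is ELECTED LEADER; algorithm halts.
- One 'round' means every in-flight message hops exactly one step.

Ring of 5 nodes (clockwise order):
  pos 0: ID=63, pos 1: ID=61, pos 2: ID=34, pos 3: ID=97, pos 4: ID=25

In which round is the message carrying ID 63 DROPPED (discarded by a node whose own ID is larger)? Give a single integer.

Answer: 3

Derivation:
Round 1: pos1(id61) recv 63: fwd; pos2(id34) recv 61: fwd; pos3(id97) recv 34: drop; pos4(id25) recv 97: fwd; pos0(id63) recv 25: drop
Round 2: pos2(id34) recv 63: fwd; pos3(id97) recv 61: drop; pos0(id63) recv 97: fwd
Round 3: pos3(id97) recv 63: drop; pos1(id61) recv 97: fwd
Round 4: pos2(id34) recv 97: fwd
Round 5: pos3(id97) recv 97: ELECTED
Message ID 63 originates at pos 0; dropped at pos 3 in round 3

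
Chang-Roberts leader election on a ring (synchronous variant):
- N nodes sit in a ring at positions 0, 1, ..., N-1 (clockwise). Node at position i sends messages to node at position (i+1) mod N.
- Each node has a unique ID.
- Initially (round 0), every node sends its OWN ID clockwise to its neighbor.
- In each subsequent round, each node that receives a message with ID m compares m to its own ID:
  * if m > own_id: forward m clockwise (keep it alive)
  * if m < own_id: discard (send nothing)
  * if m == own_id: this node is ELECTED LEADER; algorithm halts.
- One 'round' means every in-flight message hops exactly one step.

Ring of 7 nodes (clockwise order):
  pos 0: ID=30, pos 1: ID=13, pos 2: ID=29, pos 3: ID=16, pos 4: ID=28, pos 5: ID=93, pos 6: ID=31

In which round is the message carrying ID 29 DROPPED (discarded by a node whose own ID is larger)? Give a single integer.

Round 1: pos1(id13) recv 30: fwd; pos2(id29) recv 13: drop; pos3(id16) recv 29: fwd; pos4(id28) recv 16: drop; pos5(id93) recv 28: drop; pos6(id31) recv 93: fwd; pos0(id30) recv 31: fwd
Round 2: pos2(id29) recv 30: fwd; pos4(id28) recv 29: fwd; pos0(id30) recv 93: fwd; pos1(id13) recv 31: fwd
Round 3: pos3(id16) recv 30: fwd; pos5(id93) recv 29: drop; pos1(id13) recv 93: fwd; pos2(id29) recv 31: fwd
Round 4: pos4(id28) recv 30: fwd; pos2(id29) recv 93: fwd; pos3(id16) recv 31: fwd
Round 5: pos5(id93) recv 30: drop; pos3(id16) recv 93: fwd; pos4(id28) recv 31: fwd
Round 6: pos4(id28) recv 93: fwd; pos5(id93) recv 31: drop
Round 7: pos5(id93) recv 93: ELECTED
Message ID 29 originates at pos 2; dropped at pos 5 in round 3

Answer: 3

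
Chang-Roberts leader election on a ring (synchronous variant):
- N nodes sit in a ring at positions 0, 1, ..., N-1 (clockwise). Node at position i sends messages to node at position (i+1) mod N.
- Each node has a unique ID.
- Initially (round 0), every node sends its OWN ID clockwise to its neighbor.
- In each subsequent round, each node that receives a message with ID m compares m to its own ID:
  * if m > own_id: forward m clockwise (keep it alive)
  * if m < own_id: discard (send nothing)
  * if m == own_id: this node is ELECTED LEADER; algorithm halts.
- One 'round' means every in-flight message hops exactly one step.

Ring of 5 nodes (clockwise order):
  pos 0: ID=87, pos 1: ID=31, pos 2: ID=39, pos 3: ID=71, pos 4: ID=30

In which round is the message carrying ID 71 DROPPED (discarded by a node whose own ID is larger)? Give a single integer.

Answer: 2

Derivation:
Round 1: pos1(id31) recv 87: fwd; pos2(id39) recv 31: drop; pos3(id71) recv 39: drop; pos4(id30) recv 71: fwd; pos0(id87) recv 30: drop
Round 2: pos2(id39) recv 87: fwd; pos0(id87) recv 71: drop
Round 3: pos3(id71) recv 87: fwd
Round 4: pos4(id30) recv 87: fwd
Round 5: pos0(id87) recv 87: ELECTED
Message ID 71 originates at pos 3; dropped at pos 0 in round 2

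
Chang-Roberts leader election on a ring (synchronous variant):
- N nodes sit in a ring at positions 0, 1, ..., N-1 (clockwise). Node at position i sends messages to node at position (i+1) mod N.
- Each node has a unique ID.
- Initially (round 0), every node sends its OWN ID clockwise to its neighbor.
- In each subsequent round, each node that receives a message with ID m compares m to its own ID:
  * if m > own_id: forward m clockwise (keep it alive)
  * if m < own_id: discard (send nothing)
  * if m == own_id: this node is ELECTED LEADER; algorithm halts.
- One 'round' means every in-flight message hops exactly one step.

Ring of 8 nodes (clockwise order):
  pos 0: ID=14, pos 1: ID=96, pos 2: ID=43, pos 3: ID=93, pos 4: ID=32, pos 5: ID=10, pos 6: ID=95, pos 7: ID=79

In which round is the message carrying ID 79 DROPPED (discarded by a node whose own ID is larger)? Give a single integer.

Answer: 2

Derivation:
Round 1: pos1(id96) recv 14: drop; pos2(id43) recv 96: fwd; pos3(id93) recv 43: drop; pos4(id32) recv 93: fwd; pos5(id10) recv 32: fwd; pos6(id95) recv 10: drop; pos7(id79) recv 95: fwd; pos0(id14) recv 79: fwd
Round 2: pos3(id93) recv 96: fwd; pos5(id10) recv 93: fwd; pos6(id95) recv 32: drop; pos0(id14) recv 95: fwd; pos1(id96) recv 79: drop
Round 3: pos4(id32) recv 96: fwd; pos6(id95) recv 93: drop; pos1(id96) recv 95: drop
Round 4: pos5(id10) recv 96: fwd
Round 5: pos6(id95) recv 96: fwd
Round 6: pos7(id79) recv 96: fwd
Round 7: pos0(id14) recv 96: fwd
Round 8: pos1(id96) recv 96: ELECTED
Message ID 79 originates at pos 7; dropped at pos 1 in round 2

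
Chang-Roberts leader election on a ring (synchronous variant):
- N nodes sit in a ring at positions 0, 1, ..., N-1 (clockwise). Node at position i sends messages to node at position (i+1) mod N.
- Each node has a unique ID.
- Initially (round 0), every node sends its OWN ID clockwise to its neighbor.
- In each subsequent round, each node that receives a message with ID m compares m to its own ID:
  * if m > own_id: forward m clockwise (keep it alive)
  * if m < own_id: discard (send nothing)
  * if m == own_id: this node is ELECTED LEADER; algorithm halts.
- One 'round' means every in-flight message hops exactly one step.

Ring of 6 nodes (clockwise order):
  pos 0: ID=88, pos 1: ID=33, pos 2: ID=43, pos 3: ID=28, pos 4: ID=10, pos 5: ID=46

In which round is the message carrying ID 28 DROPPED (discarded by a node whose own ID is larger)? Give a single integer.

Answer: 2

Derivation:
Round 1: pos1(id33) recv 88: fwd; pos2(id43) recv 33: drop; pos3(id28) recv 43: fwd; pos4(id10) recv 28: fwd; pos5(id46) recv 10: drop; pos0(id88) recv 46: drop
Round 2: pos2(id43) recv 88: fwd; pos4(id10) recv 43: fwd; pos5(id46) recv 28: drop
Round 3: pos3(id28) recv 88: fwd; pos5(id46) recv 43: drop
Round 4: pos4(id10) recv 88: fwd
Round 5: pos5(id46) recv 88: fwd
Round 6: pos0(id88) recv 88: ELECTED
Message ID 28 originates at pos 3; dropped at pos 5 in round 2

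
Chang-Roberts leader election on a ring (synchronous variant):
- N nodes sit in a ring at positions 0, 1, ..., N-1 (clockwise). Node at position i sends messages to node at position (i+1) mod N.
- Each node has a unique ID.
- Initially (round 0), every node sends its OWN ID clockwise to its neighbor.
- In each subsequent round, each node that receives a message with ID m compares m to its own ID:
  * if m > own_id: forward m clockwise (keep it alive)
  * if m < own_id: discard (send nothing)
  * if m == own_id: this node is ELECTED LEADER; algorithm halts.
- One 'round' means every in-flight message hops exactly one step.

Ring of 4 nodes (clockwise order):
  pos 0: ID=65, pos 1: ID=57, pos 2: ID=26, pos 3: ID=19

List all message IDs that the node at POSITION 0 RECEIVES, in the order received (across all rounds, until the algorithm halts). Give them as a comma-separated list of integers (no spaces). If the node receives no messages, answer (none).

Answer: 19,26,57,65

Derivation:
Round 1: pos1(id57) recv 65: fwd; pos2(id26) recv 57: fwd; pos3(id19) recv 26: fwd; pos0(id65) recv 19: drop
Round 2: pos2(id26) recv 65: fwd; pos3(id19) recv 57: fwd; pos0(id65) recv 26: drop
Round 3: pos3(id19) recv 65: fwd; pos0(id65) recv 57: drop
Round 4: pos0(id65) recv 65: ELECTED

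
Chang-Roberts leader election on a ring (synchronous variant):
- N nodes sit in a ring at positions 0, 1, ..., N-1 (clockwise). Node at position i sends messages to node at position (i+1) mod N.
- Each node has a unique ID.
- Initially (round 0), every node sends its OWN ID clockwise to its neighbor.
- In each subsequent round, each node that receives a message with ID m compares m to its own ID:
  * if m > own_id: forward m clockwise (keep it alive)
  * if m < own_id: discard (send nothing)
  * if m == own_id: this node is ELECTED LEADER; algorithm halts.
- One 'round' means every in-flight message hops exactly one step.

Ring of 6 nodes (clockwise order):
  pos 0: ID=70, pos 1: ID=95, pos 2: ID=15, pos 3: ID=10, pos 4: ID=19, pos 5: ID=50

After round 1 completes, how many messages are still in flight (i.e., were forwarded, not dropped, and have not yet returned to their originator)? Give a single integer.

Answer: 2

Derivation:
Round 1: pos1(id95) recv 70: drop; pos2(id15) recv 95: fwd; pos3(id10) recv 15: fwd; pos4(id19) recv 10: drop; pos5(id50) recv 19: drop; pos0(id70) recv 50: drop
After round 1: 2 messages still in flight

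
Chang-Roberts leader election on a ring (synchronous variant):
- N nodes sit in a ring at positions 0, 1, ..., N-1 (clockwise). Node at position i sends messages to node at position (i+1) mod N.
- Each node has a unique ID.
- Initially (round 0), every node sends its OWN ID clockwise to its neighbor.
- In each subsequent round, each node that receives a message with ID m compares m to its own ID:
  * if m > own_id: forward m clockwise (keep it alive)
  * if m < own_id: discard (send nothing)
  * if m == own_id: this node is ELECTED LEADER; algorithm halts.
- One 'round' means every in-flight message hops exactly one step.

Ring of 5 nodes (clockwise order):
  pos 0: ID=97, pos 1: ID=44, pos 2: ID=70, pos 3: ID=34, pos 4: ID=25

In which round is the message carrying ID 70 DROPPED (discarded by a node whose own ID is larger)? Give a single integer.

Answer: 3

Derivation:
Round 1: pos1(id44) recv 97: fwd; pos2(id70) recv 44: drop; pos3(id34) recv 70: fwd; pos4(id25) recv 34: fwd; pos0(id97) recv 25: drop
Round 2: pos2(id70) recv 97: fwd; pos4(id25) recv 70: fwd; pos0(id97) recv 34: drop
Round 3: pos3(id34) recv 97: fwd; pos0(id97) recv 70: drop
Round 4: pos4(id25) recv 97: fwd
Round 5: pos0(id97) recv 97: ELECTED
Message ID 70 originates at pos 2; dropped at pos 0 in round 3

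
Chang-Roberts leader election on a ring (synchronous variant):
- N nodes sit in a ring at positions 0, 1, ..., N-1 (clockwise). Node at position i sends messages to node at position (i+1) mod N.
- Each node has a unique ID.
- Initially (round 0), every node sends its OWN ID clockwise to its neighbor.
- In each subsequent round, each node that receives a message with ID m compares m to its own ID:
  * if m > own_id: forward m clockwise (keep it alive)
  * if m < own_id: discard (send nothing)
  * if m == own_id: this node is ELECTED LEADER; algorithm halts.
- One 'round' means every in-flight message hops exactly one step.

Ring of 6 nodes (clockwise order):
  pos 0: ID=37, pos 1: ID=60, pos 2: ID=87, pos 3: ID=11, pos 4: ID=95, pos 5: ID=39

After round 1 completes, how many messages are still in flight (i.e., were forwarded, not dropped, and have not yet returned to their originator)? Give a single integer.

Answer: 3

Derivation:
Round 1: pos1(id60) recv 37: drop; pos2(id87) recv 60: drop; pos3(id11) recv 87: fwd; pos4(id95) recv 11: drop; pos5(id39) recv 95: fwd; pos0(id37) recv 39: fwd
After round 1: 3 messages still in flight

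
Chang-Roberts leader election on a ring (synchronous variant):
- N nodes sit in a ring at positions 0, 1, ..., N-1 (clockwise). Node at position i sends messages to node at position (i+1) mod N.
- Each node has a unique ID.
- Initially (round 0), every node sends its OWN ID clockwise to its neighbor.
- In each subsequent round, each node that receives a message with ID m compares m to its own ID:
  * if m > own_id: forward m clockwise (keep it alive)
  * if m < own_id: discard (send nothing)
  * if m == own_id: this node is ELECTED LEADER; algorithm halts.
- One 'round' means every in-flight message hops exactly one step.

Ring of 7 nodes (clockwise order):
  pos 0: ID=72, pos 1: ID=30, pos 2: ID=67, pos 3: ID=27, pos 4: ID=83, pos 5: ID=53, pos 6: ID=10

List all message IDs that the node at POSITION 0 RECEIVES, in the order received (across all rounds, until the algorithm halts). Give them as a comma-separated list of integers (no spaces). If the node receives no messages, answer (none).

Answer: 10,53,83

Derivation:
Round 1: pos1(id30) recv 72: fwd; pos2(id67) recv 30: drop; pos3(id27) recv 67: fwd; pos4(id83) recv 27: drop; pos5(id53) recv 83: fwd; pos6(id10) recv 53: fwd; pos0(id72) recv 10: drop
Round 2: pos2(id67) recv 72: fwd; pos4(id83) recv 67: drop; pos6(id10) recv 83: fwd; pos0(id72) recv 53: drop
Round 3: pos3(id27) recv 72: fwd; pos0(id72) recv 83: fwd
Round 4: pos4(id83) recv 72: drop; pos1(id30) recv 83: fwd
Round 5: pos2(id67) recv 83: fwd
Round 6: pos3(id27) recv 83: fwd
Round 7: pos4(id83) recv 83: ELECTED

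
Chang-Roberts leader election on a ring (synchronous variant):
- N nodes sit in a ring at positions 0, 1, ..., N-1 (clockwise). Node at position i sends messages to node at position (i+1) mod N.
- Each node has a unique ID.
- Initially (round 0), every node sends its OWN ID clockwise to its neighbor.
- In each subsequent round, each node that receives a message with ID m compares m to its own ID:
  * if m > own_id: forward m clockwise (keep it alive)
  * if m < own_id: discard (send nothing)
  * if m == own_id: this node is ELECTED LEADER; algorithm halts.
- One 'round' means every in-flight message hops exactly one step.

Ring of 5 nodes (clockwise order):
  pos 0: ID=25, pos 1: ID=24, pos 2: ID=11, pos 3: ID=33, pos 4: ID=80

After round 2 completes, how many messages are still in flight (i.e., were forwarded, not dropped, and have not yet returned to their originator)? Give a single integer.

Round 1: pos1(id24) recv 25: fwd; pos2(id11) recv 24: fwd; pos3(id33) recv 11: drop; pos4(id80) recv 33: drop; pos0(id25) recv 80: fwd
Round 2: pos2(id11) recv 25: fwd; pos3(id33) recv 24: drop; pos1(id24) recv 80: fwd
After round 2: 2 messages still in flight

Answer: 2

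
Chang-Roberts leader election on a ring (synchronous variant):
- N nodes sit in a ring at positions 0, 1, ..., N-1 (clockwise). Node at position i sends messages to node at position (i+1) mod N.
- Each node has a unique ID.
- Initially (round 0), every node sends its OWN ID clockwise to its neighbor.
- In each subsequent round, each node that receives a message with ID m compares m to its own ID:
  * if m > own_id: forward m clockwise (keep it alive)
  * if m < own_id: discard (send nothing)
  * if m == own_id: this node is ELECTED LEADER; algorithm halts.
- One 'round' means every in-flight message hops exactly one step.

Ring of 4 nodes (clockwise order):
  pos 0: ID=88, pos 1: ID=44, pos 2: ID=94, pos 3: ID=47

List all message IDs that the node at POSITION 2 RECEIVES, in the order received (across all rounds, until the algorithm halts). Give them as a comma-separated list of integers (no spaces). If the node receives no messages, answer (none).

Answer: 44,88,94

Derivation:
Round 1: pos1(id44) recv 88: fwd; pos2(id94) recv 44: drop; pos3(id47) recv 94: fwd; pos0(id88) recv 47: drop
Round 2: pos2(id94) recv 88: drop; pos0(id88) recv 94: fwd
Round 3: pos1(id44) recv 94: fwd
Round 4: pos2(id94) recv 94: ELECTED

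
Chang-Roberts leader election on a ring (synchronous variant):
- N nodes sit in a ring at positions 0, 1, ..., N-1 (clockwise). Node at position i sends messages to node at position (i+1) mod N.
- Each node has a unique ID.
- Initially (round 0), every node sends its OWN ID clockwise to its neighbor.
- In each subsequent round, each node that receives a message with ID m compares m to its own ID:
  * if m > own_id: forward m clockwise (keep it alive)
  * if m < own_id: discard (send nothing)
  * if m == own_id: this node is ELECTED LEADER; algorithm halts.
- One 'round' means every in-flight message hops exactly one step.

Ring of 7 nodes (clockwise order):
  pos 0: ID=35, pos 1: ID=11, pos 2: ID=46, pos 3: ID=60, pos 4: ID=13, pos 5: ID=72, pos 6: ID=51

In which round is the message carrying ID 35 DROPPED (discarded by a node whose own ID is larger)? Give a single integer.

Round 1: pos1(id11) recv 35: fwd; pos2(id46) recv 11: drop; pos3(id60) recv 46: drop; pos4(id13) recv 60: fwd; pos5(id72) recv 13: drop; pos6(id51) recv 72: fwd; pos0(id35) recv 51: fwd
Round 2: pos2(id46) recv 35: drop; pos5(id72) recv 60: drop; pos0(id35) recv 72: fwd; pos1(id11) recv 51: fwd
Round 3: pos1(id11) recv 72: fwd; pos2(id46) recv 51: fwd
Round 4: pos2(id46) recv 72: fwd; pos3(id60) recv 51: drop
Round 5: pos3(id60) recv 72: fwd
Round 6: pos4(id13) recv 72: fwd
Round 7: pos5(id72) recv 72: ELECTED
Message ID 35 originates at pos 0; dropped at pos 2 in round 2

Answer: 2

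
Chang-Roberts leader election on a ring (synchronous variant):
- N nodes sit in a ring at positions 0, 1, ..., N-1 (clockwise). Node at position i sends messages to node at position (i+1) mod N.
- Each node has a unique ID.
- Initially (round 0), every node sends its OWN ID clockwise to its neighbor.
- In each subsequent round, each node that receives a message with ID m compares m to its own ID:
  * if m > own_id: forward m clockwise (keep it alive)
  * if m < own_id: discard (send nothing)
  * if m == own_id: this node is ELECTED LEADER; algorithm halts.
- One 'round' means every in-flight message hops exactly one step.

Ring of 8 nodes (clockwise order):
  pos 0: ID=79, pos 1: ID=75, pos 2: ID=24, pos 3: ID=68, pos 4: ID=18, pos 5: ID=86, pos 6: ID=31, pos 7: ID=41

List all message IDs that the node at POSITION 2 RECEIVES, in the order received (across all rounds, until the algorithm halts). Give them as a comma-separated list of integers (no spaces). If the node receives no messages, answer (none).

Round 1: pos1(id75) recv 79: fwd; pos2(id24) recv 75: fwd; pos3(id68) recv 24: drop; pos4(id18) recv 68: fwd; pos5(id86) recv 18: drop; pos6(id31) recv 86: fwd; pos7(id41) recv 31: drop; pos0(id79) recv 41: drop
Round 2: pos2(id24) recv 79: fwd; pos3(id68) recv 75: fwd; pos5(id86) recv 68: drop; pos7(id41) recv 86: fwd
Round 3: pos3(id68) recv 79: fwd; pos4(id18) recv 75: fwd; pos0(id79) recv 86: fwd
Round 4: pos4(id18) recv 79: fwd; pos5(id86) recv 75: drop; pos1(id75) recv 86: fwd
Round 5: pos5(id86) recv 79: drop; pos2(id24) recv 86: fwd
Round 6: pos3(id68) recv 86: fwd
Round 7: pos4(id18) recv 86: fwd
Round 8: pos5(id86) recv 86: ELECTED

Answer: 75,79,86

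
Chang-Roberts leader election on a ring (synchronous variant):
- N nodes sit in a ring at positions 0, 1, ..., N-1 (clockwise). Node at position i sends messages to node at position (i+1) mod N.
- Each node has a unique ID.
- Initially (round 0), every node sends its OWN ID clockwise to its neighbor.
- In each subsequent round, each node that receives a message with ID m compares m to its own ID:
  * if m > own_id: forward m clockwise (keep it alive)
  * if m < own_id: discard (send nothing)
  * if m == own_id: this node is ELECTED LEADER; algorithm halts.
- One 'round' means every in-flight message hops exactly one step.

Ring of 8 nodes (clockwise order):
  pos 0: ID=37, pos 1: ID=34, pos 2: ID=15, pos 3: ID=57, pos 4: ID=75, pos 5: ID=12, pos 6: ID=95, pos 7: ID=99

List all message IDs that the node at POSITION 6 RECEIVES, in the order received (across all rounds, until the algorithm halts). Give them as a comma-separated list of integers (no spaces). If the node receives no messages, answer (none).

Answer: 12,75,99

Derivation:
Round 1: pos1(id34) recv 37: fwd; pos2(id15) recv 34: fwd; pos3(id57) recv 15: drop; pos4(id75) recv 57: drop; pos5(id12) recv 75: fwd; pos6(id95) recv 12: drop; pos7(id99) recv 95: drop; pos0(id37) recv 99: fwd
Round 2: pos2(id15) recv 37: fwd; pos3(id57) recv 34: drop; pos6(id95) recv 75: drop; pos1(id34) recv 99: fwd
Round 3: pos3(id57) recv 37: drop; pos2(id15) recv 99: fwd
Round 4: pos3(id57) recv 99: fwd
Round 5: pos4(id75) recv 99: fwd
Round 6: pos5(id12) recv 99: fwd
Round 7: pos6(id95) recv 99: fwd
Round 8: pos7(id99) recv 99: ELECTED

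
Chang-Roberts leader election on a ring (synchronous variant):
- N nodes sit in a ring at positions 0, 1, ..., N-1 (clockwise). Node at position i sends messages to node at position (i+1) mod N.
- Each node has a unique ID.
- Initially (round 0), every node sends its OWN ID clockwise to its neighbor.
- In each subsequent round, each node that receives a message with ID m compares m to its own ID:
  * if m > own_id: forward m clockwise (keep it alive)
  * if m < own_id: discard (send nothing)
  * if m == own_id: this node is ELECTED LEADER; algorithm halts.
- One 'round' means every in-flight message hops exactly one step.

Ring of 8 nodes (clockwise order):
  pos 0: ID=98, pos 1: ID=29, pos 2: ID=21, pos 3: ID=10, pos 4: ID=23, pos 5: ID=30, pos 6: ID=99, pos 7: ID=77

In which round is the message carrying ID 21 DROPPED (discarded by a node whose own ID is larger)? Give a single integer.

Answer: 2

Derivation:
Round 1: pos1(id29) recv 98: fwd; pos2(id21) recv 29: fwd; pos3(id10) recv 21: fwd; pos4(id23) recv 10: drop; pos5(id30) recv 23: drop; pos6(id99) recv 30: drop; pos7(id77) recv 99: fwd; pos0(id98) recv 77: drop
Round 2: pos2(id21) recv 98: fwd; pos3(id10) recv 29: fwd; pos4(id23) recv 21: drop; pos0(id98) recv 99: fwd
Round 3: pos3(id10) recv 98: fwd; pos4(id23) recv 29: fwd; pos1(id29) recv 99: fwd
Round 4: pos4(id23) recv 98: fwd; pos5(id30) recv 29: drop; pos2(id21) recv 99: fwd
Round 5: pos5(id30) recv 98: fwd; pos3(id10) recv 99: fwd
Round 6: pos6(id99) recv 98: drop; pos4(id23) recv 99: fwd
Round 7: pos5(id30) recv 99: fwd
Round 8: pos6(id99) recv 99: ELECTED
Message ID 21 originates at pos 2; dropped at pos 4 in round 2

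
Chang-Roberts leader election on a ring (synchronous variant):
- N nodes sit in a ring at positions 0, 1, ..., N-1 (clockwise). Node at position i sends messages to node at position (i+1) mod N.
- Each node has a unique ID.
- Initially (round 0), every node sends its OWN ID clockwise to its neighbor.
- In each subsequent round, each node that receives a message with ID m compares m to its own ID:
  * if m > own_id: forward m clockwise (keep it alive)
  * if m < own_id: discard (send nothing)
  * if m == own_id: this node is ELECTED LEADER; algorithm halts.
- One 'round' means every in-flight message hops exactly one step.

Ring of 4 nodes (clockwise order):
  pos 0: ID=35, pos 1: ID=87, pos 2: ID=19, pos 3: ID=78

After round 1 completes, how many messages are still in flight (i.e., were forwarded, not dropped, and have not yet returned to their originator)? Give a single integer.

Round 1: pos1(id87) recv 35: drop; pos2(id19) recv 87: fwd; pos3(id78) recv 19: drop; pos0(id35) recv 78: fwd
After round 1: 2 messages still in flight

Answer: 2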